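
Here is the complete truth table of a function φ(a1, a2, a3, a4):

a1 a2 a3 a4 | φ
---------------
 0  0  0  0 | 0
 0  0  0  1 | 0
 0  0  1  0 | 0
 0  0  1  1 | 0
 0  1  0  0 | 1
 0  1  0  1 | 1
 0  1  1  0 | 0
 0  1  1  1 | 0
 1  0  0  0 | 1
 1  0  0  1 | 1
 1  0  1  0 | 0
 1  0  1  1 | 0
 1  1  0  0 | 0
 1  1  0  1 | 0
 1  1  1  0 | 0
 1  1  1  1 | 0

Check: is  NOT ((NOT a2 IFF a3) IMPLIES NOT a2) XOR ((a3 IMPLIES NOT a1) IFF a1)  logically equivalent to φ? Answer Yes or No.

Evaluate NOT ((NOT a2 IFF a3) IMPLIES NOT a2) XOR ((a3 IMPLIES NOT a1) IFF a1) on each row and compare to φ:
  a1=0, a2=0, a3=0, a4=0: formula gives 0, φ = 0 ✓
  a1=0, a2=0, a3=0, a4=1: formula gives 0, φ = 0 ✓
  a1=0, a2=0, a3=1, a4=0: formula gives 0, φ = 0 ✓
  a1=0, a2=0, a3=1, a4=1: formula gives 0, φ = 0 ✓
  …and likewise for the remaining 12 rows.
No disagreement on any input; they are logically equivalent.

Yes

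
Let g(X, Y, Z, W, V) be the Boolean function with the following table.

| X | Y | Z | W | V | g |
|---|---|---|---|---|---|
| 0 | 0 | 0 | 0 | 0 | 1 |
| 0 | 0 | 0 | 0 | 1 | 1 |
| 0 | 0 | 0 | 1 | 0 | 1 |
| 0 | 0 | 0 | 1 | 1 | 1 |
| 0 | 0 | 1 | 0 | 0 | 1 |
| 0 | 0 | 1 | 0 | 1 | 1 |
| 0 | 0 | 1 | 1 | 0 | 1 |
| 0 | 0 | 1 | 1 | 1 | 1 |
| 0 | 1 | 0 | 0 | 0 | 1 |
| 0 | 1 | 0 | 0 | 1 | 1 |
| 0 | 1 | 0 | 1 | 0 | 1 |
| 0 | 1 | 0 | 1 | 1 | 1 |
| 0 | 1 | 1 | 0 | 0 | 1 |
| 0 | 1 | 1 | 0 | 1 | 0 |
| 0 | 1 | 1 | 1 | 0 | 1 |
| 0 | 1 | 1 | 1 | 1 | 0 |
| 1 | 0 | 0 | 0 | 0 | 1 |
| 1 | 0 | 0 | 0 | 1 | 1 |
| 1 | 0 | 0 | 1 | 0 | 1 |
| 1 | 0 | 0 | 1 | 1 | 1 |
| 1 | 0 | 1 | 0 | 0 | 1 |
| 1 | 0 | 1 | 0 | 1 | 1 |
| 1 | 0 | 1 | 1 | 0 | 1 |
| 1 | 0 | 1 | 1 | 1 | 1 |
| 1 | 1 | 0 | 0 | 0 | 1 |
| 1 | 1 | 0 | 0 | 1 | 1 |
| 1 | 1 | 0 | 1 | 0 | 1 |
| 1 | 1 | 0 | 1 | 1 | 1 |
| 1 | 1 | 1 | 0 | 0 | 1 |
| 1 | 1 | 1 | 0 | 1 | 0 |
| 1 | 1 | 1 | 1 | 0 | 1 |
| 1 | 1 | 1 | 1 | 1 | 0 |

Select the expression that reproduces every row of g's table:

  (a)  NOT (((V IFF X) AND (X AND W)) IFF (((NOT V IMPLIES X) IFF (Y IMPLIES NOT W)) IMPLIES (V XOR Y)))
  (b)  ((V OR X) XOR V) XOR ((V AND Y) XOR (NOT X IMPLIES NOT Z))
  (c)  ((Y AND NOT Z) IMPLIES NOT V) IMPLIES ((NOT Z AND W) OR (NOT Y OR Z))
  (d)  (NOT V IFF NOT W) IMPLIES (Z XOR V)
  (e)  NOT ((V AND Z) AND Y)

(a): at (0,1,0,0,1) it gives 0, but g = 1 — eliminated.
(b): at (0,0,1,0,0) it gives 0, but g = 1 — eliminated.
(c): at (0,1,0,0,0) it gives 0, but g = 1 — eliminated.
(d): at (0,0,0,0,0) it gives 0, but g = 1 — eliminated.
That leaves (e). Evaluating it on every row reproduces the table of g exactly.

e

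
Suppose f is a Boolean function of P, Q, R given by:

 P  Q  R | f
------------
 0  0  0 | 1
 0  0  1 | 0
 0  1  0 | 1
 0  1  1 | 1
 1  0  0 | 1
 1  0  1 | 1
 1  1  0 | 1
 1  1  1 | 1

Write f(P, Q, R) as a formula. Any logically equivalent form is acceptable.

f is 0 on exactly one input, (0,0,1), whose minterm is ¬P·¬Q·R. So f is the negation of that single conjunction.

f(P, Q, R) = ((P' · Q') · R)'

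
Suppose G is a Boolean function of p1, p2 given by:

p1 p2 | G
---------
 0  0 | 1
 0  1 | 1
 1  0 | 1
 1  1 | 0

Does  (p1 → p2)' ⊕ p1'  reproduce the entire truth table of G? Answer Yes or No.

Yes

Evaluate (p1 → p2)' ⊕ p1' on each row and compare to G:
  p1=0, p2=0: formula gives 1, G = 1 ✓
  p1=0, p2=1: formula gives 1, G = 1 ✓
  p1=1, p2=0: formula gives 1, G = 1 ✓
  p1=1, p2=1: formula gives 0, G = 0 ✓
No disagreement on any input; they are logically equivalent.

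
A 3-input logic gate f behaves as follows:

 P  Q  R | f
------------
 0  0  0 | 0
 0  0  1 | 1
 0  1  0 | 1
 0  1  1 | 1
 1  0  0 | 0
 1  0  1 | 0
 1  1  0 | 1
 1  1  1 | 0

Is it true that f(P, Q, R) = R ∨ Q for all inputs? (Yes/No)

No

Evaluate R ∨ Q on each row and compare to f:
  P=0, Q=0, R=0: formula gives 0, f = 0 ✓
  P=0, Q=0, R=1: formula gives 1, f = 1 ✓
  P=0, Q=1, R=0: formula gives 1, f = 1 ✓
  P=0, Q=1, R=1: formula gives 1, f = 1 ✓
  P=1, Q=0, R=0: formula gives 0, f = 0 ✓
  P=1, Q=0, R=1: formula gives 1, but f = 0 ✗
A single disagreement suffices: at (1,0,1) they differ, so the formula does not compute f.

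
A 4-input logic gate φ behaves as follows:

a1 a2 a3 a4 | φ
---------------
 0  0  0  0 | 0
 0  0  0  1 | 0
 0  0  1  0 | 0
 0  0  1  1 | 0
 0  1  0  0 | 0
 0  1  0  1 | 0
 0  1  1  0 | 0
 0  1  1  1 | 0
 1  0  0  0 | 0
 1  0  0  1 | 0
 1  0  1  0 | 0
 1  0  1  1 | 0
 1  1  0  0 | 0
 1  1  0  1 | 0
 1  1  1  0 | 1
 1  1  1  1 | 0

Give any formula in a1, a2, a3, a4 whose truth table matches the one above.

Only row (1,1,1,0) gives 1. That row's minterm a1·a2·a3·¬a4 is φ directly.

φ(a1, a2, a3, a4) = ((a1 ∧ a2) ∧ a3) ∧ ¬a4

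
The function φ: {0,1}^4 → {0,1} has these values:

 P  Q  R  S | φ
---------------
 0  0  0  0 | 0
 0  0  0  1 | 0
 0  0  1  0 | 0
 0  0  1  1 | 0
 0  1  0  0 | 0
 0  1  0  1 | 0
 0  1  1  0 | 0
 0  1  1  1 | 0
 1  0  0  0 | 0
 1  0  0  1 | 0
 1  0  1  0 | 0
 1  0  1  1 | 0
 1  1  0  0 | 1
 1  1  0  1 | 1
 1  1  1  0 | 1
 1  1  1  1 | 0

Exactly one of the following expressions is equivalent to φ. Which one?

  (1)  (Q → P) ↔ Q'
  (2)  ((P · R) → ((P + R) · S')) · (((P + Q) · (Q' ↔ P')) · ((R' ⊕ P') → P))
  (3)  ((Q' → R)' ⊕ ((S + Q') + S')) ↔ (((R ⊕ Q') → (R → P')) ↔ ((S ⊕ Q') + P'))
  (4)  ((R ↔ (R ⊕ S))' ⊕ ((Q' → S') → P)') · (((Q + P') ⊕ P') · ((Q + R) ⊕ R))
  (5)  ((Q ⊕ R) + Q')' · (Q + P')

2

(1): at (0,0,0,0) it gives 1, but φ = 0 — eliminated.
(3): at (0,0,1,0) it gives 1, but φ = 0 — eliminated.
(4): at (1,1,0,0) it gives 0, but φ = 1 — eliminated.
(5): at (0,1,1,0) it gives 1, but φ = 0 — eliminated.
(2) is the remaining candidate, and it agrees with φ on all 16 inputs.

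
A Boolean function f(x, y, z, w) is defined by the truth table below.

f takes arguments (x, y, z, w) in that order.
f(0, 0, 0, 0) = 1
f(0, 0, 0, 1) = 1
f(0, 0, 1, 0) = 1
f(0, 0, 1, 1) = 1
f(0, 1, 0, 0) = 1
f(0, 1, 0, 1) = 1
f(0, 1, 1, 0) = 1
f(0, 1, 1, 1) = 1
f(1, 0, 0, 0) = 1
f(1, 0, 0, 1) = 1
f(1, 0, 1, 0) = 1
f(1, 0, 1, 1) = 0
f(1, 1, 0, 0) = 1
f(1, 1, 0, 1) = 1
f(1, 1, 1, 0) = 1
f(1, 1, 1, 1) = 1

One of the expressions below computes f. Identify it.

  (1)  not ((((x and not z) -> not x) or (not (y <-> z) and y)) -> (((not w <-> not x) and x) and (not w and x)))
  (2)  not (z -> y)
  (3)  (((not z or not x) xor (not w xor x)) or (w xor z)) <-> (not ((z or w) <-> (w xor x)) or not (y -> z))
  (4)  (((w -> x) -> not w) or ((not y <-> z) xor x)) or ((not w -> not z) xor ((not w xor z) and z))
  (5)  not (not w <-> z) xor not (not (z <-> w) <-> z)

(1) fails at (1,0,0,0): the formula yields 0, f is 1.
(2) fails at (0,0,0,0): the formula yields 0, f is 1.
(3) fails at (0,0,0,1): the formula yields 0, f is 1.
(5) fails at (0,0,1,0): the formula yields 0, f is 1.
(4) is the remaining candidate, and it agrees with f on all 16 inputs.

4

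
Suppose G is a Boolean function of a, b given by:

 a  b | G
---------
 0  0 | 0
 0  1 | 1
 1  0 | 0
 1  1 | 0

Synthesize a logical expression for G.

1 only at (0,1): NOT a AND b.

G(a, b) = NOT a AND b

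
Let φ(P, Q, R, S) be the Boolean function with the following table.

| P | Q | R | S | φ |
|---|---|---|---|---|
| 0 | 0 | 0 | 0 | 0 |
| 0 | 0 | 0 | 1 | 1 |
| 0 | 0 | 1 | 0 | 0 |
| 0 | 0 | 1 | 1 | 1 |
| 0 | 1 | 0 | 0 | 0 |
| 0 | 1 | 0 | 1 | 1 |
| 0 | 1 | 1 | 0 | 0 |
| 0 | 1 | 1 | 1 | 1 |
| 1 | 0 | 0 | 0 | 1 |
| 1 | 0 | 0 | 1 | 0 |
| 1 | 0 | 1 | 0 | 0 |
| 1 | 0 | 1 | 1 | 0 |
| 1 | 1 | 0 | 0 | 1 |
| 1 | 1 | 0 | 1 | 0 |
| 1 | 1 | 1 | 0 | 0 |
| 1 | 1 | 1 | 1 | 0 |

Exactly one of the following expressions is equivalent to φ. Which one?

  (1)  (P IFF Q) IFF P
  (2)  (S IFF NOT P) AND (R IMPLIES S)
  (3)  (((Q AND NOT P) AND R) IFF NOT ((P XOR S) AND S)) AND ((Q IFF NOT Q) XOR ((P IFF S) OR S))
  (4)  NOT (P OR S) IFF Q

2

(1) disagrees with φ on (0,0,0,1) (formula → 0, table → 1); rule it out.
(3) disagrees with φ on (0,1,1,0) (formula → 1, table → 0); rule it out.
(4) disagrees with φ on (0,1,0,0) (formula → 1, table → 0); rule it out.
That leaves (2). Evaluating it on every row reproduces the table of φ exactly.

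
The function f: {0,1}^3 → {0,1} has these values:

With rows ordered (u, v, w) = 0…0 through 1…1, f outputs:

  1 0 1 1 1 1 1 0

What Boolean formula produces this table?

The 0-rows are (0,0,1), (1,1,1). Take each as a conjunction (¬u·¬v·w, u·v·w), form their disjunction, and complement — that gives a formula that is 1 everywhere f is.

f(u, v, w) = ~(((~u & ~v) & w) | ((u & v) & w))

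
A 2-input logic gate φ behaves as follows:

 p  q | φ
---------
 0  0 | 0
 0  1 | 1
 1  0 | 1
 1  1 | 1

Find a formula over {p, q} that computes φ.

φ(p, q) = p + q

The output is 1 whenever at least one input is 1 — the OR of all inputs.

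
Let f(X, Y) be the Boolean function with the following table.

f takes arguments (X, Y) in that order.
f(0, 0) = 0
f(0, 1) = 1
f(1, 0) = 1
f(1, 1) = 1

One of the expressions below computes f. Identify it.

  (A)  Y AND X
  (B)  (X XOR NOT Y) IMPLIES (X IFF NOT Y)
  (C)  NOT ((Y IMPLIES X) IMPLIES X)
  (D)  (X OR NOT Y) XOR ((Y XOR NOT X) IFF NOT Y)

D

(A) fails at (0,1): the formula yields 0, f is 1.
(B) fails at (1,1): the formula yields 0, f is 1.
(C) fails at (0,0): the formula yields 1, f is 0.
Only (D) survives; checking it on all 4 rows confirms it matches f.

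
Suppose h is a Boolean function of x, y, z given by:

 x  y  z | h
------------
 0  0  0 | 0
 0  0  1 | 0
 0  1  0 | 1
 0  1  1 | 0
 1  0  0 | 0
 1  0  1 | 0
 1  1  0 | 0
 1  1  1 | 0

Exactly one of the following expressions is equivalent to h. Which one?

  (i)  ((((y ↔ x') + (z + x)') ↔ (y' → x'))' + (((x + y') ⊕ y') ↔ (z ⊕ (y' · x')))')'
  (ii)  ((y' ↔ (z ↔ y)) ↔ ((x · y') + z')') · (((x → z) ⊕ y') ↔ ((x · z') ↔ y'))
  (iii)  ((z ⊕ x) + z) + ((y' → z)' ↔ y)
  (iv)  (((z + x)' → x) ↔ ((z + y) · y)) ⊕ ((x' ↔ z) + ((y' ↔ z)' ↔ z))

(ii): at (0,1,0) it gives 0, but h = 1 — eliminated.
(iii): at (0,0,1) it gives 1, but h = 0 — eliminated.
(iv): at (0,0,0) it gives 1, but h = 0 — eliminated.
(i) is the remaining candidate, and it agrees with h on all 8 inputs.

i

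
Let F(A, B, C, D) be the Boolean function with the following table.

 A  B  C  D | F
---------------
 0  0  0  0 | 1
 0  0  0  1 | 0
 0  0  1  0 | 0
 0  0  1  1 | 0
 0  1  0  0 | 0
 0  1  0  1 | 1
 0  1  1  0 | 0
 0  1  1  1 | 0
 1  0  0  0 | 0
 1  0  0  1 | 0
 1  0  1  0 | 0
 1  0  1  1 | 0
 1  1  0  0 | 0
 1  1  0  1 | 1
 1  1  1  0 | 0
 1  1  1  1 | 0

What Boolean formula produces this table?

F(A, B, C, D) = ((((~A & ~B) & ~C) & ~D) | (((~A & B) & ~C) & D)) | (((A & B) & ~C) & D)

Collect the rows where F=1 — (0,0,0,0), (0,1,0,1), (1,1,0,1) — and write one minterm per row: ¬A·¬B·¬C·¬D, ¬A·B·¬C·D, A·B·¬C·D. Their union (logical OR) reproduces the table exactly.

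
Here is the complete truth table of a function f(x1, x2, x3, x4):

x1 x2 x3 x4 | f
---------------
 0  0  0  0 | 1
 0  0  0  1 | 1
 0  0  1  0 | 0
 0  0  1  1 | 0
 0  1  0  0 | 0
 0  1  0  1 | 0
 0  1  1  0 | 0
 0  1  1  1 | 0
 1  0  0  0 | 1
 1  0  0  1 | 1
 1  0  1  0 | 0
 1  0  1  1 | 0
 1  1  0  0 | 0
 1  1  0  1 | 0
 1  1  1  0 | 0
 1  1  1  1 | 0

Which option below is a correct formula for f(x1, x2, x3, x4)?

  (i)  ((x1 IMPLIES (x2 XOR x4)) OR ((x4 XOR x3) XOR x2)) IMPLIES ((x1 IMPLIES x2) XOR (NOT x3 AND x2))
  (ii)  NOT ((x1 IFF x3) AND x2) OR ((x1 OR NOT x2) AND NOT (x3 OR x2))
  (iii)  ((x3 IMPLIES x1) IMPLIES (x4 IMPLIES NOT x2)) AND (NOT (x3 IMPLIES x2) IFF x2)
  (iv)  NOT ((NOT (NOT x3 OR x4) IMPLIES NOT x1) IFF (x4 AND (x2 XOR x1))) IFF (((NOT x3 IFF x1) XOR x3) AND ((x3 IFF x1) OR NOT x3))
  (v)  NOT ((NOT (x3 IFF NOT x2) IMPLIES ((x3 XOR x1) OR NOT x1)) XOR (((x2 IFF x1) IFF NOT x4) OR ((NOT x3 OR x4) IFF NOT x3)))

iii

(i) fails at (0,0,1,0): the formula yields 1, f is 0.
(ii) fails at (0,0,1,0): the formula yields 1, f is 0.
(iv) fails at (0,0,0,0): the formula yields 0, f is 1.
(v) fails at (0,0,1,0): the formula yields 1, f is 0.
(iii) is the remaining candidate, and it agrees with f on all 16 inputs.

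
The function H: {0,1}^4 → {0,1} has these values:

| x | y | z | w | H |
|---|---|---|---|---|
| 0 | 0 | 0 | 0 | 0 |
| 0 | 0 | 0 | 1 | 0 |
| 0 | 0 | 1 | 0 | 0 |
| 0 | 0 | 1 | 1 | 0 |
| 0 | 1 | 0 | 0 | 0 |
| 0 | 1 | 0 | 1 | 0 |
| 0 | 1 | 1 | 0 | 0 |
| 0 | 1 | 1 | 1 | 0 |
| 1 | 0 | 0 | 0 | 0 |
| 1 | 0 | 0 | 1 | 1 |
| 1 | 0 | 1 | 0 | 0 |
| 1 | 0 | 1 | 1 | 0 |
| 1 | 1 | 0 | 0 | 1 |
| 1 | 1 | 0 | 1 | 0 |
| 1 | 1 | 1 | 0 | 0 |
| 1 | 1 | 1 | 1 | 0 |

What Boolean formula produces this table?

H(x, y, z, w) = (((x AND NOT y) AND NOT z) AND w) OR (((x AND y) AND NOT z) AND NOT w)

H=1 on 2 inputs: (1,0,0,1), (1,1,0,0). Reading each as a conjunction of literals (x·¬y·¬z·w, x·y·¬z·¬w) and taking the OR gives the canonical DNF.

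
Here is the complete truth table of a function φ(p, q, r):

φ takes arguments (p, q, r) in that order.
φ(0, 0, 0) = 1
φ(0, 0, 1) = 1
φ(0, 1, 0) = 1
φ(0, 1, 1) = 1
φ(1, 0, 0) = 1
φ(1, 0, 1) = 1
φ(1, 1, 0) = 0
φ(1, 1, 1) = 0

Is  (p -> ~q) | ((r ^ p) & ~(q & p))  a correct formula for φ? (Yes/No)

Yes

Check the formula against φ row by row:
  p=0, q=0, r=0: formula gives 1, φ = 1 ✓
  p=0, q=0, r=1: formula gives 1, φ = 1 ✓
  p=0, q=1, r=0: formula gives 1, φ = 1 ✓
  p=0, q=1, r=1: formula gives 1, φ = 1 ✓
  p=1, q=0, r=0: formula gives 1, φ = 1 ✓
  … (the remaining 3 rows also agree.)
No disagreement on any input; they are logically equivalent.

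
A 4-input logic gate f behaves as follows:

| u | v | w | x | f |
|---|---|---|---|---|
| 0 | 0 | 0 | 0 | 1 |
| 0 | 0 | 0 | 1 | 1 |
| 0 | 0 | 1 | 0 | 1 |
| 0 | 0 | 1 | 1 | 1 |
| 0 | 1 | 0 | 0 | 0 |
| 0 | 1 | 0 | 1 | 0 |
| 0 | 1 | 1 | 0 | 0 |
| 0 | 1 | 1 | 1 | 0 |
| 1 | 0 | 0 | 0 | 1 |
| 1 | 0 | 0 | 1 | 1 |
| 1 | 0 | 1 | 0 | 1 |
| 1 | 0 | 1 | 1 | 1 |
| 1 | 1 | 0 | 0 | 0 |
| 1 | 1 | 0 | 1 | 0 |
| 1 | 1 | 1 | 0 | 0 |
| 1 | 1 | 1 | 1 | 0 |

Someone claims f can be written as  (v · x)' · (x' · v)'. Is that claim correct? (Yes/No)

Yes

Test each input against both f and the formula:
  u=0, v=0, w=0, x=0: formula gives 1, f = 1 ✓
  u=0, v=0, w=0, x=1: formula gives 1, f = 1 ✓
  u=0, v=0, w=1, x=0: formula gives 1, f = 1 ✓
  u=0, v=0, w=1, x=1: formula gives 1, f = 1 ✓
  …and likewise for the remaining 12 rows.
Every row agrees, so the formula is equivalent.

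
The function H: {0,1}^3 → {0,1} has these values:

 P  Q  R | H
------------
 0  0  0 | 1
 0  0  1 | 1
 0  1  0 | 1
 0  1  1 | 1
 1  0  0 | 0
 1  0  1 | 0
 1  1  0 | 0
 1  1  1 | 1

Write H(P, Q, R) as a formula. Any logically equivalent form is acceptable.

H(P, Q, R) = ¬((((P ∧ ¬Q) ∧ ¬R) ∨ ((P ∧ ¬Q) ∧ R)) ∨ ((P ∧ Q) ∧ ¬R))

The 0-rows are (1,0,0), (1,0,1), (1,1,0). Take each as a conjunction (P·¬Q·¬R, P·¬Q·R, P·Q·¬R), form their disjunction, and complement — that gives a formula that is 1 everywhere H is.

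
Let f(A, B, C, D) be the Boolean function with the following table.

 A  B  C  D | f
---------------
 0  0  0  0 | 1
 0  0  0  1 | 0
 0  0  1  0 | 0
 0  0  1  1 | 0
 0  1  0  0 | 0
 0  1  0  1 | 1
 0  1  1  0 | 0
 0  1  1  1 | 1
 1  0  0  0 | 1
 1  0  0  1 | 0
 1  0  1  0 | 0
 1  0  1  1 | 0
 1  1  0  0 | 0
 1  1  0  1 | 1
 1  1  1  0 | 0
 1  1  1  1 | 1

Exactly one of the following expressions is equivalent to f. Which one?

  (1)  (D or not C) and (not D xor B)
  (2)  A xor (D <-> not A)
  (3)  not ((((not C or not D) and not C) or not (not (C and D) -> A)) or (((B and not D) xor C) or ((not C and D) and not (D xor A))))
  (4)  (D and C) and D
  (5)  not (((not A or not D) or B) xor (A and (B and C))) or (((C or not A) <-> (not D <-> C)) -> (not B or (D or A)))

1

(2) fails at (0,0,0,0): the formula yields 0, f is 1.
(3) fails at (0,0,0,0): the formula yields 0, f is 1.
(4) fails at (0,0,0,0): the formula yields 0, f is 1.
(5) fails at (0,0,0,1): the formula yields 1, f is 0.
Only (1) survives; checking it on all 16 rows confirms it matches f.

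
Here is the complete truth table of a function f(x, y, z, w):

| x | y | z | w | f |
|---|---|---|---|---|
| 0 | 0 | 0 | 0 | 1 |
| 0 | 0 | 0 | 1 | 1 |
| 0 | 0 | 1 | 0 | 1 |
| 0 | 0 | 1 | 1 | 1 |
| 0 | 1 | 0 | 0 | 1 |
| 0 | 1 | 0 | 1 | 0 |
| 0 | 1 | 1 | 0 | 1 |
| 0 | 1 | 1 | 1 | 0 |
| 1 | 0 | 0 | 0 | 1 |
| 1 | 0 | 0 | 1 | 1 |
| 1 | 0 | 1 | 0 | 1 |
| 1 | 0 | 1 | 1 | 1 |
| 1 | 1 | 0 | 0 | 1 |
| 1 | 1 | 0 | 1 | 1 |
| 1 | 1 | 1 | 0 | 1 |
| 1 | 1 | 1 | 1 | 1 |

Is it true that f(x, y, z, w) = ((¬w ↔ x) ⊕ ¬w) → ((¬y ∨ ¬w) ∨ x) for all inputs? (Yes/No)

Test each input against both f and the formula:
  x=0, y=0, z=0, w=0: formula gives 1, f = 1 ✓
  x=0, y=0, z=0, w=1: formula gives 1, f = 1 ✓
  x=0, y=0, z=1, w=0: formula gives 1, f = 1 ✓
  x=0, y=0, z=1, w=1: formula gives 1, f = 1 ✓
  … (the remaining 12 rows also agree.)
Every row agrees, so the formula is equivalent.

Yes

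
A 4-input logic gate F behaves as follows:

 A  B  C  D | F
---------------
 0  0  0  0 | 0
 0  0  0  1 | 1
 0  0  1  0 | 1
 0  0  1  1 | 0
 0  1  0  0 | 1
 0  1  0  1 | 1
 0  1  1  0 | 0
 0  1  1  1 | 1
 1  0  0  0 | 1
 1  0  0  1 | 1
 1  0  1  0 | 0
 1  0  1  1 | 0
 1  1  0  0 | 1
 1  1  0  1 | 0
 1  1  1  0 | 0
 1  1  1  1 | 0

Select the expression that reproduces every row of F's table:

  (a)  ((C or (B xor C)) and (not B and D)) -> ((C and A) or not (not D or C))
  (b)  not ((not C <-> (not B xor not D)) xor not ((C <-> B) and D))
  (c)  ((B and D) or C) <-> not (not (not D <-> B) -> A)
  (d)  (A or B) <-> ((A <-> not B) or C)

(a): at (0,0,0,0) it gives 1, but F = 0 — eliminated.
(b): at (0,0,0,1) it gives 0, but F = 1 — eliminated.
(d): at (0,0,0,0) it gives 1, but F = 0 — eliminated.
(c) is the remaining candidate, and it agrees with F on all 16 inputs.

c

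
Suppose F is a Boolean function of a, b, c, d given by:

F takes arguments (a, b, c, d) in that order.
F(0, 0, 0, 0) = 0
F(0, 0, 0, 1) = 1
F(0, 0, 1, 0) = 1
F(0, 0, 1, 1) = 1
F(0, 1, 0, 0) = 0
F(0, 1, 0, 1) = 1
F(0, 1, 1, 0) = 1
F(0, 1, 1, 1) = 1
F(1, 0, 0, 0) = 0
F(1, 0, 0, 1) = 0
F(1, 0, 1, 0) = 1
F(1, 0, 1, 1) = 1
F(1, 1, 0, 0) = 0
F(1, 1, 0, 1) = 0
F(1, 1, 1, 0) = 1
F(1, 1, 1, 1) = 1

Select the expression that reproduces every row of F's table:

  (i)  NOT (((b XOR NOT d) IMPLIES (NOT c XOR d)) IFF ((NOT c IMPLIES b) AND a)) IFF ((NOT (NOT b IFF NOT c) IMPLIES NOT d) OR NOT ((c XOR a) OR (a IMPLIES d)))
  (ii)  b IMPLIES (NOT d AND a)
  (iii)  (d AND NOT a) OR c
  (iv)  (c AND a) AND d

(i): at (0,0,0,0) it gives 1, but F = 0 — eliminated.
(ii): at (0,0,0,0) it gives 1, but F = 0 — eliminated.
(iv): at (0,0,0,1) it gives 0, but F = 1 — eliminated.
Only (iii) survives; checking it on all 16 rows confirms it matches F.

iii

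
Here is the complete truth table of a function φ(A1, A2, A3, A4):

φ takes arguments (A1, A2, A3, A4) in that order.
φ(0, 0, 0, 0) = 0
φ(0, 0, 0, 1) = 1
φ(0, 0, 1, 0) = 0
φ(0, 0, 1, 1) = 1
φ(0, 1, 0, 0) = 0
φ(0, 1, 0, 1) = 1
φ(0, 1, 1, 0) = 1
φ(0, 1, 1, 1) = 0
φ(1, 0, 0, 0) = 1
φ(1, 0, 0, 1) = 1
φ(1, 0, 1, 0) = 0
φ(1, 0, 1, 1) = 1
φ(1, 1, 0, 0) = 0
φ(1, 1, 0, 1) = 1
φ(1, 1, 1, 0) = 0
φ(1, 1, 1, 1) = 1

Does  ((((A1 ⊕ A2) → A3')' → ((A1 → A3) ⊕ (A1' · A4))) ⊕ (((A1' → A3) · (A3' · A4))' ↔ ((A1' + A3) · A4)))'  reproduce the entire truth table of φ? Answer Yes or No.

Evaluate ((((A1 ⊕ A2) → A3')' → ((A1 → A3) ⊕ (A1' · A4))) ⊕ (((A1' → A3) · (A3' · A4))' ↔ ((A1' + A3) · A4)))' on each row and compare to φ:
  A1=0, A2=0, A3=0, A4=0: formula gives 0, φ = 0 ✓
  A1=0, A2=0, A3=0, A4=1: formula gives 1, φ = 1 ✓
  A1=0, A2=0, A3=1, A4=0: formula gives 0, φ = 0 ✓
  A1=0, A2=0, A3=1, A4=1: formula gives 1, φ = 1 ✓
  …
  A1=0, A2=1, A3=1, A4=0: formula gives 0, but φ = 1 ✗
Since they disagree at (0,1,1,0), the expression is not a correct formula for φ.

No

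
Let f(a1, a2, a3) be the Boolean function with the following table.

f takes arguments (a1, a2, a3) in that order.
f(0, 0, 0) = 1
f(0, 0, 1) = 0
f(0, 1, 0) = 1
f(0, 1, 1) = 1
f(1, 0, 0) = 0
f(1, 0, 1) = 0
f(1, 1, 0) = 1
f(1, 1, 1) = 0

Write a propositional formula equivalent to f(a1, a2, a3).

The 1-rows are (0,0,0), (0,1,0), (0,1,1), (1,1,0). Each contributes one minterm — ¬a1·¬a2·¬a3; ¬a1·a2·¬a3; ¬a1·a2·a3; a1·a2·¬a3 — and their disjunction is a sum-of-products form of f.

f(a1, a2, a3) = ((((a1' · a2') · a3') + ((a1' · a2) · a3')) + ((a1' · a2) · a3)) + ((a1 · a2) · a3')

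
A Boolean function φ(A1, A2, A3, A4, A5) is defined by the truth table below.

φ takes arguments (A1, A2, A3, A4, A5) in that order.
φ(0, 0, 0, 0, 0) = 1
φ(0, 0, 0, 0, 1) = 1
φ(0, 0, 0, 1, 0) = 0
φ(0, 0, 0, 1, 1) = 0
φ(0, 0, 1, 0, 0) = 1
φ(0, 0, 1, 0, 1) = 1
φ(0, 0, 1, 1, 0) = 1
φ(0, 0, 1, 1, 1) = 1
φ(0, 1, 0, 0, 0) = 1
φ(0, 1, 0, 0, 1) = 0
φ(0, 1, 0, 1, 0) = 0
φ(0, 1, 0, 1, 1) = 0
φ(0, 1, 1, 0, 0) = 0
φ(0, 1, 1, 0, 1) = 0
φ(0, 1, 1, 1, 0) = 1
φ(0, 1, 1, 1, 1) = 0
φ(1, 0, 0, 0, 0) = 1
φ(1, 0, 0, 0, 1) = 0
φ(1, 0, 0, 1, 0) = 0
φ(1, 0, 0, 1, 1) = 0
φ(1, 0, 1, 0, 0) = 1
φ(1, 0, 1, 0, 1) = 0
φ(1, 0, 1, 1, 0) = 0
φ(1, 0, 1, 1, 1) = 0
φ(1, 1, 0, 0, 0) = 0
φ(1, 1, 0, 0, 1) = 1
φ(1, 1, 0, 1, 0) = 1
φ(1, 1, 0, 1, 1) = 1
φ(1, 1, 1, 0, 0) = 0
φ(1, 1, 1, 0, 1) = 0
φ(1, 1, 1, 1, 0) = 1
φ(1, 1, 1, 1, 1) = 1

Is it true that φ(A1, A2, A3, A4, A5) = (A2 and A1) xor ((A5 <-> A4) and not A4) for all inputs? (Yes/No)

Evaluate (A2 and A1) xor ((A5 <-> A4) and not A4) on each row and compare to φ:
  A1=0, A2=0, A3=0, A4=0, A5=0: formula gives 1, φ = 1 ✓
  A1=0, A2=0, A3=0, A4=0, A5=1: formula gives 0, but φ = 1 ✗
A single disagreement suffices: at (0,0,0,0,1) they differ, so the formula does not compute φ.

No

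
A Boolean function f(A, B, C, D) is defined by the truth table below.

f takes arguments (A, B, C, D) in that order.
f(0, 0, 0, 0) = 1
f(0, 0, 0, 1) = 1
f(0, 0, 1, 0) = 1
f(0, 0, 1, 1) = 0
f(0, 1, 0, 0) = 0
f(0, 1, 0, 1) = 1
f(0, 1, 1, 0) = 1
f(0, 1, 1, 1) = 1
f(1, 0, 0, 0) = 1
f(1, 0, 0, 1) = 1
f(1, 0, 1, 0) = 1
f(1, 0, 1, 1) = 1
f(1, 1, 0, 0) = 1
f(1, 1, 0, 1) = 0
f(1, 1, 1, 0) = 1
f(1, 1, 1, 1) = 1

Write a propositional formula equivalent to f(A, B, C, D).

The 0-rows are (0,0,1,1), (0,1,0,0), (1,1,0,1). Take each as a conjunction (¬A·¬B·C·D, ¬A·B·¬C·¬D, A·B·¬C·D), form their disjunction, and complement — that gives a formula that is 1 everywhere f is.

f(A, B, C, D) = ~(((((~A & ~B) & C) & D) | (((~A & B) & ~C) & ~D)) | (((A & B) & ~C) & D))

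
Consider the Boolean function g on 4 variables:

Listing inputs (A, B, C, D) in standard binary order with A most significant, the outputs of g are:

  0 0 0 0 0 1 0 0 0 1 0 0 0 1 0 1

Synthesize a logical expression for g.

g(A, B, C, D) = (((((~A & B) & ~C) & D) | (((A & ~B) & ~C) & D)) | (((A & B) & ~C) & D)) | (((A & B) & C) & D)

Collect the rows where g=1 — (0,1,0,1), (1,0,0,1), (1,1,0,1), (1,1,1,1) — and write one minterm per row: ¬A·B·¬C·D, A·¬B·¬C·D, A·B·¬C·D, A·B·C·D. Their union (logical OR) reproduces the table exactly.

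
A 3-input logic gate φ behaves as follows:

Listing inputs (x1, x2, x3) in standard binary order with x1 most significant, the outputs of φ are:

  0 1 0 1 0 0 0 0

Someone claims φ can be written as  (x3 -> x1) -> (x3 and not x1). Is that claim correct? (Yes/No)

Yes

Evaluate (x3 -> x1) -> (x3 and not x1) on each row and compare to φ:
  x1=0, x2=0, x3=0: formula gives 0, φ = 0 ✓
  x1=0, x2=0, x3=1: formula gives 1, φ = 1 ✓
  x1=0, x2=1, x3=0: formula gives 0, φ = 0 ✓
  x1=0, x2=1, x3=1: formula gives 1, φ = 1 ✓
  x1=1, x2=0, x3=0: formula gives 0, φ = 0 ✓
  …and likewise for the remaining 3 rows.
All 8 rows match — the expression computes φ exactly.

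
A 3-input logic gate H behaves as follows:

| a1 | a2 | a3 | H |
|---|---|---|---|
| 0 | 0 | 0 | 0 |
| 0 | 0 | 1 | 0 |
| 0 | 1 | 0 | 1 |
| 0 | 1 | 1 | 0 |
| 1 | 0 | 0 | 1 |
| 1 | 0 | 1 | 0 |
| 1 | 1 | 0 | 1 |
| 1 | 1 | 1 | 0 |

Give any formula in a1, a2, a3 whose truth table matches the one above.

H(a1, a2, a3) = (((¬a1 ∧ a2) ∧ ¬a3) ∨ ((a1 ∧ ¬a2) ∧ ¬a3)) ∨ ((a1 ∧ a2) ∧ ¬a3)

H=1 on 3 inputs: (0,1,0), (1,0,0), (1,1,0). Reading each as a conjunction of literals (¬a1·a2·¬a3, a1·¬a2·¬a3, a1·a2·¬a3) and taking the OR gives the canonical DNF.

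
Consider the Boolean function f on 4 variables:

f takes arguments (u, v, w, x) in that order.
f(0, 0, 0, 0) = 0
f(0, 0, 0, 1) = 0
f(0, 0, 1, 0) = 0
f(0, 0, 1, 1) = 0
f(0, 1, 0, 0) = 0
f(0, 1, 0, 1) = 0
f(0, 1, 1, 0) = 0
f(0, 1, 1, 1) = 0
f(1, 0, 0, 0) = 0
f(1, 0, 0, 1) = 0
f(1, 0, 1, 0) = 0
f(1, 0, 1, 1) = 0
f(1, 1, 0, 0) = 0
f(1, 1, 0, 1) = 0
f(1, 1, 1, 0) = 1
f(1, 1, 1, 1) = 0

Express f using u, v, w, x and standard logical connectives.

Only row (1,1,1,0) gives 1. That row's minterm u·v·w·¬x is f directly.

f(u, v, w, x) = ((u · v) · w) · x'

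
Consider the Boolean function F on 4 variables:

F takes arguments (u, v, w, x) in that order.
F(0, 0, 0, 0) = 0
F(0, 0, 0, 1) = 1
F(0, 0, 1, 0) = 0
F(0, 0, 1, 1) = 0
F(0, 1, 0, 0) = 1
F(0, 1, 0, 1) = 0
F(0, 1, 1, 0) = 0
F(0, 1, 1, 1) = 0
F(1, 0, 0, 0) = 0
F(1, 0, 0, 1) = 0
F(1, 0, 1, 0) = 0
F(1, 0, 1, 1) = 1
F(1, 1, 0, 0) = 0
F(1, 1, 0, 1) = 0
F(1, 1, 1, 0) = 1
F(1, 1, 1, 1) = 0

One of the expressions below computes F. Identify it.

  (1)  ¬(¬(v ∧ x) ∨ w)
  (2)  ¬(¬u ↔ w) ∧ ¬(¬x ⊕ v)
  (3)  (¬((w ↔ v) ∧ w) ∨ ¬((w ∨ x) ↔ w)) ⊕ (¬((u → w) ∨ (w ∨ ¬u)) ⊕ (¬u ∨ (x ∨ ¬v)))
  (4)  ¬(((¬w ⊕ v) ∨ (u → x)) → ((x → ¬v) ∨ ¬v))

(1) disagrees with F on (0,0,0,1) (formula → 0, table → 1); rule it out.
(3) disagrees with F on (0,0,0,1) (formula → 0, table → 1); rule it out.
(4) disagrees with F on (0,0,0,1) (formula → 0, table → 1); rule it out.
That leaves (2). Evaluating it on every row reproduces the table of F exactly.

2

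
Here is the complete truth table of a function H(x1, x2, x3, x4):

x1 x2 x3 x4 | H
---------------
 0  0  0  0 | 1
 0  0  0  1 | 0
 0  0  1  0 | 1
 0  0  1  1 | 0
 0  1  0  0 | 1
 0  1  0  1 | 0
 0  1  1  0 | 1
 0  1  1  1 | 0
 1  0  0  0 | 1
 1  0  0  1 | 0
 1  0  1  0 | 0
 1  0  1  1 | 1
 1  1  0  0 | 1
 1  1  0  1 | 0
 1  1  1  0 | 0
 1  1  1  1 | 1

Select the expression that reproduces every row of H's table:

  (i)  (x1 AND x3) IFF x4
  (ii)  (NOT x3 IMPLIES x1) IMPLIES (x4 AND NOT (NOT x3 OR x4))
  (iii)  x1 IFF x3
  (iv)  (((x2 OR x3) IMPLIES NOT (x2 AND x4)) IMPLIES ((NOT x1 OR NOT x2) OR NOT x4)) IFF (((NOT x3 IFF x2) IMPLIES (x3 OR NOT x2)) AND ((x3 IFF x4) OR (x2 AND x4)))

i

(ii) disagrees with H on (0,0,0,1) (formula → 1, table → 0); rule it out.
(iii) disagrees with H on (0,0,0,1) (formula → 1, table → 0); rule it out.
(iv) disagrees with H on (0,0,1,0) (formula → 0, table → 1); rule it out.
Only (i) survives; checking it on all 16 rows confirms it matches H.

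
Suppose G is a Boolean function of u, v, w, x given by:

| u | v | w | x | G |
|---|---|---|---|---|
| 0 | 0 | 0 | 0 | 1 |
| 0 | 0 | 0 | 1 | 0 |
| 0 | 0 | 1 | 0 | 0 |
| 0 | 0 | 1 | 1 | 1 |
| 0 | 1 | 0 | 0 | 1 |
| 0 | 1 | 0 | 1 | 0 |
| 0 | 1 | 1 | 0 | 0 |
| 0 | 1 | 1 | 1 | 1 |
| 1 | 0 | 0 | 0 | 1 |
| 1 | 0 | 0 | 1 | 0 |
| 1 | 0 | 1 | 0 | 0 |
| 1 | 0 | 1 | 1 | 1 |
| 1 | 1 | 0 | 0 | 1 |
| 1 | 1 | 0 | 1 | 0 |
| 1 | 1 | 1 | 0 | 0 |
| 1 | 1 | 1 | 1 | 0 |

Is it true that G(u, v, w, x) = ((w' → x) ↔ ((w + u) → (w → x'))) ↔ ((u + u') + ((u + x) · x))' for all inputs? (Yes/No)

No

Evaluate ((w' → x) ↔ ((w + u) → (w → x'))) ↔ ((u + u') + ((u + x) · x))' on each row and compare to G:
  u=0, v=0, w=0, x=0: formula gives 1, G = 1 ✓
  u=0, v=0, w=0, x=1: formula gives 0, G = 0 ✓
  u=0, v=0, w=1, x=0: formula gives 0, G = 0 ✓
  u=0, v=0, w=1, x=1: formula gives 1, G = 1 ✓
  …
  u=1, v=1, w=1, x=1: formula gives 1, but G = 0 ✗
Since they disagree at (1,1,1,1), the expression is not a correct formula for G.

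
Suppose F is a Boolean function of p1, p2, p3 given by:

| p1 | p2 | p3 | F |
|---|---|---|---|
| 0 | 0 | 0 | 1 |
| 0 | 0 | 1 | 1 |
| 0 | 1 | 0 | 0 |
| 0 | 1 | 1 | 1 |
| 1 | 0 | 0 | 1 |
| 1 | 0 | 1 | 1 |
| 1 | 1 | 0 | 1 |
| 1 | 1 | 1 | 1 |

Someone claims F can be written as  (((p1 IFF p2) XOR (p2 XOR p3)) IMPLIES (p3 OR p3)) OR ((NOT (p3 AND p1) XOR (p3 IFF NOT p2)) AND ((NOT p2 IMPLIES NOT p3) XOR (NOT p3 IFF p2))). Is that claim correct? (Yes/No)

Evaluate (((p1 IFF p2) XOR (p2 XOR p3)) IMPLIES (p3 OR p3)) OR ((NOT (p3 AND p1) XOR (p3 IFF NOT p2)) AND ((NOT p2 IMPLIES NOT p3) XOR (NOT p3 IFF p2))) on each row and compare to F:
  p1=0, p2=0, p3=0: formula gives 1, F = 1 ✓
  p1=0, p2=0, p3=1: formula gives 1, F = 1 ✓
  p1=0, p2=1, p3=0: formula gives 0, F = 0 ✓
  p1=0, p2=1, p3=1: formula gives 1, F = 1 ✓
  p1=1, p2=0, p3=0: formula gives 1, F = 1 ✓
  …and likewise for the remaining 3 rows.
Every row agrees, so the formula is equivalent.

Yes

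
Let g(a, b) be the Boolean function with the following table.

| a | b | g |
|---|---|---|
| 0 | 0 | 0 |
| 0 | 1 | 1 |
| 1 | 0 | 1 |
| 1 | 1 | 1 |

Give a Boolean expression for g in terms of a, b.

Only row (0,0) gives 0. So g is 1 everywhere except there — the complement of the minterm ¬a·¬b.

g(a, b) = ¬(¬a ∧ ¬b)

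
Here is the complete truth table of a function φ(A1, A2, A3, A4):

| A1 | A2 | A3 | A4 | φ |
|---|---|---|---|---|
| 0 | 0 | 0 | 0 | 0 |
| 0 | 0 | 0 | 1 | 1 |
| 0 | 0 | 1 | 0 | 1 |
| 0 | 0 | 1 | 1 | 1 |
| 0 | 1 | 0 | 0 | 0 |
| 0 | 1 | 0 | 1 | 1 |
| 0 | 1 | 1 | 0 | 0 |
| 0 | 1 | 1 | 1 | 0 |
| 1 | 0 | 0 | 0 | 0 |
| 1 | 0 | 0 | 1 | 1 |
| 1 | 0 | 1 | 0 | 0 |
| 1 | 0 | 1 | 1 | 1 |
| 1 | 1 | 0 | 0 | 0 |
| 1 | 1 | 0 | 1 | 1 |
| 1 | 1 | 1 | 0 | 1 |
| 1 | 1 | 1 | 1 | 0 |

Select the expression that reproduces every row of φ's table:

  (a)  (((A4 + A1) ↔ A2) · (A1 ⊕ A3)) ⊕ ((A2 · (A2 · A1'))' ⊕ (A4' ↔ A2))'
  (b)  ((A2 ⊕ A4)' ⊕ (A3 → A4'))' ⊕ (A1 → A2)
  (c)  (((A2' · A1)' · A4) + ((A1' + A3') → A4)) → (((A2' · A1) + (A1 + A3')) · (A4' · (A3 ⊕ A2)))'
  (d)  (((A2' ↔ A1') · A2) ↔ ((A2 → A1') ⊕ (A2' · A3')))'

a

(b) disagrees with φ on (0,0,1,0) (formula → 0, table → 1); rule it out.
(c) disagrees with φ on (0,0,0,0) (formula → 1, table → 0); rule it out.
(d) disagrees with φ on (0,0,0,1) (formula → 0, table → 1); rule it out.
Only (a) survives; checking it on all 16 rows confirms it matches φ.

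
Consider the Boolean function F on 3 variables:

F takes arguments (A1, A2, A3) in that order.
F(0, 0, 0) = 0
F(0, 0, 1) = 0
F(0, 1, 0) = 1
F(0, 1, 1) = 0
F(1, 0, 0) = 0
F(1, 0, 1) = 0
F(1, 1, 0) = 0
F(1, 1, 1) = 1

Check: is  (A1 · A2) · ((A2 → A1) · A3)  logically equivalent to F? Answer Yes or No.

Test each input against both F and the formula:
  A1=0, A2=0, A3=0: formula gives 0, F = 0 ✓
  A1=0, A2=0, A3=1: formula gives 0, F = 0 ✓
  A1=0, A2=1, A3=0: formula gives 0, but F = 1 ✗
Since they disagree at (0,1,0), the expression is not a correct formula for F.

No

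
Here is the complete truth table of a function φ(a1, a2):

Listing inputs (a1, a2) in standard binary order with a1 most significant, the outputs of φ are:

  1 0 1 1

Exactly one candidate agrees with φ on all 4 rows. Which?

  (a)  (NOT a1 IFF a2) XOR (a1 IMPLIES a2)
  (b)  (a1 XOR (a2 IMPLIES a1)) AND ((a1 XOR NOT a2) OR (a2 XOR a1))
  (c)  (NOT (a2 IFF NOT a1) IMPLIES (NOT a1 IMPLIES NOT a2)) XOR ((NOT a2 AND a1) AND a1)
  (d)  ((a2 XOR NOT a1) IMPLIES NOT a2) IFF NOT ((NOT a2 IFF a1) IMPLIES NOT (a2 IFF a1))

a

(b) fails at (1,0): the formula yields 0, φ is 1.
(c) fails at (0,1): the formula yields 1, φ is 0.
(d) fails at (0,0): the formula yields 0, φ is 1.
(a) is the remaining candidate, and it agrees with φ on all 4 inputs.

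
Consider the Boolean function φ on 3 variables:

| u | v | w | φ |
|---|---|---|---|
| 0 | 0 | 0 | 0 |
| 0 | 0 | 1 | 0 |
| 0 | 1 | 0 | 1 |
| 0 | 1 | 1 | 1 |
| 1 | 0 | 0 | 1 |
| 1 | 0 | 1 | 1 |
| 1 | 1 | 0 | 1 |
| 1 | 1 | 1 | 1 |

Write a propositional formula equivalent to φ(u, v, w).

φ(u, v, w) = NOT (((NOT u AND NOT v) AND NOT w) OR ((NOT u AND NOT v) AND w))

The 0-rows are (0,0,0), (0,0,1). Take each as a conjunction (¬u·¬v·¬w, ¬u·¬v·w), form their disjunction, and complement — that gives a formula that is 1 everywhere φ is.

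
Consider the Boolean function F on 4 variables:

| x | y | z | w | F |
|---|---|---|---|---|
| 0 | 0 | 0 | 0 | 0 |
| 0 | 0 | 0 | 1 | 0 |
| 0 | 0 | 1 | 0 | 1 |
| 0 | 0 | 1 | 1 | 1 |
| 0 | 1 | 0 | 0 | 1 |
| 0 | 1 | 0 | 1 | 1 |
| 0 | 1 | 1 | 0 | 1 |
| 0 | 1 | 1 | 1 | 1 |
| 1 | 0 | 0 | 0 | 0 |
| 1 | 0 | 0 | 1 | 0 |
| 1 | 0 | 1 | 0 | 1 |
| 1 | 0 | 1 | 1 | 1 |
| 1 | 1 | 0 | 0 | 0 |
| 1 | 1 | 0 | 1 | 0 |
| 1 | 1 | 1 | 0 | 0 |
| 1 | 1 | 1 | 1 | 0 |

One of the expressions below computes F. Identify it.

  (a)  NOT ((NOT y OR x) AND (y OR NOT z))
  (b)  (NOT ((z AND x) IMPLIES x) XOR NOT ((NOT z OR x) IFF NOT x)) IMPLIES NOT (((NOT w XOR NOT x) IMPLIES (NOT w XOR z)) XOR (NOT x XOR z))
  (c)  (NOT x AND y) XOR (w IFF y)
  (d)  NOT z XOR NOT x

a

(b): at (0,0,0,0) it gives 1, but F = 0 — eliminated.
(c): at (0,0,0,0) it gives 1, but F = 0 — eliminated.
(d): at (0,1,0,0) it gives 0, but F = 1 — eliminated.
(a) is the remaining candidate, and it agrees with F on all 16 inputs.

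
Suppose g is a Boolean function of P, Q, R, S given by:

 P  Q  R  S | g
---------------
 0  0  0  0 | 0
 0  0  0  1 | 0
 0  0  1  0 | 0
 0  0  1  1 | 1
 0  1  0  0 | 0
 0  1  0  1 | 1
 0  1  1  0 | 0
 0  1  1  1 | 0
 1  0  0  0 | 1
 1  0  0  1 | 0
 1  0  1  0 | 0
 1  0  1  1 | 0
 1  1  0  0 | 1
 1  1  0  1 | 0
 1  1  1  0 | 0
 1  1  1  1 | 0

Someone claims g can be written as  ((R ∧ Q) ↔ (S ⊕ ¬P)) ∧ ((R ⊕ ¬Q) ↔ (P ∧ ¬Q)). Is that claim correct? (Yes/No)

Yes

Evaluate ((R ∧ Q) ↔ (S ⊕ ¬P)) ∧ ((R ⊕ ¬Q) ↔ (P ∧ ¬Q)) on each row and compare to g:
  P=0, Q=0, R=0, S=0: formula gives 0, g = 0 ✓
  P=0, Q=0, R=0, S=1: formula gives 0, g = 0 ✓
  P=0, Q=0, R=1, S=0: formula gives 0, g = 0 ✓
  P=0, Q=0, R=1, S=1: formula gives 1, g = 1 ✓
  …and likewise for the remaining 12 rows.
All 16 rows match — the expression computes g exactly.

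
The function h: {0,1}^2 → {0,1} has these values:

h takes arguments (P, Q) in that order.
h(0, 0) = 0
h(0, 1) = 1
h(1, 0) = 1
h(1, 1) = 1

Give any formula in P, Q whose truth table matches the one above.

h(P, Q) = P | Q

The output is 1 whenever at least one input is 1 — the OR of all inputs.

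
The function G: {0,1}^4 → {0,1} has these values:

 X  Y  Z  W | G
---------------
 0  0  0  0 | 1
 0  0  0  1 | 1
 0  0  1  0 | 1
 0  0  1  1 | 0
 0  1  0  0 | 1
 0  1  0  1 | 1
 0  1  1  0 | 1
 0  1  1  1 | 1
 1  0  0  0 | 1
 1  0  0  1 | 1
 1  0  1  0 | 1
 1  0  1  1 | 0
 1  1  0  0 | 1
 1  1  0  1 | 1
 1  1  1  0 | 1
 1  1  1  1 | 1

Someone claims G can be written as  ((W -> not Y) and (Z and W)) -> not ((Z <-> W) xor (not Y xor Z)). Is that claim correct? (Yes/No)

Yes

Evaluate ((W -> not Y) and (Z and W)) -> not ((Z <-> W) xor (not Y xor Z)) on each row and compare to G:
  X=0, Y=0, Z=0, W=0: formula gives 1, G = 1 ✓
  X=0, Y=0, Z=0, W=1: formula gives 1, G = 1 ✓
  X=0, Y=0, Z=1, W=0: formula gives 1, G = 1 ✓
  X=0, Y=0, Z=1, W=1: formula gives 0, G = 0 ✓
  …and likewise for the remaining 12 rows.
Every row agrees, so the formula is equivalent.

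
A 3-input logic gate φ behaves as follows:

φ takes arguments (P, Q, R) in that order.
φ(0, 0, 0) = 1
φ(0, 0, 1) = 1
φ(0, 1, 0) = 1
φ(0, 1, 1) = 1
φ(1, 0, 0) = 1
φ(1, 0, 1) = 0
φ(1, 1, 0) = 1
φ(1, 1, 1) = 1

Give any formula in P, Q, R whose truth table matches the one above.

φ(P, Q, R) = ~((P & ~Q) & R)

φ is 0 on exactly one input, (1,0,1), whose minterm is P·¬Q·R. So φ is the negation of that single conjunction.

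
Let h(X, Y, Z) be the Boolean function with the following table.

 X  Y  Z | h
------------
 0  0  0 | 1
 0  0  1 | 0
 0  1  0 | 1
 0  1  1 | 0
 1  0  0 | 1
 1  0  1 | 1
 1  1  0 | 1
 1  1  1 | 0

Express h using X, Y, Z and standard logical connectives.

h(X, Y, Z) = ¬((((¬X ∧ ¬Y) ∧ Z) ∨ ((¬X ∧ Y) ∧ Z)) ∨ ((X ∧ Y) ∧ Z))

h is 0 on only 3 rows — (0,0,1), (0,1,1), (1,1,1). Writing each as a minterm (¬X·¬Y·Z, ¬X·Y·Z, X·Y·Z) and OR-ing them characterizes exactly where h=0, so h is the negation of that disjunction.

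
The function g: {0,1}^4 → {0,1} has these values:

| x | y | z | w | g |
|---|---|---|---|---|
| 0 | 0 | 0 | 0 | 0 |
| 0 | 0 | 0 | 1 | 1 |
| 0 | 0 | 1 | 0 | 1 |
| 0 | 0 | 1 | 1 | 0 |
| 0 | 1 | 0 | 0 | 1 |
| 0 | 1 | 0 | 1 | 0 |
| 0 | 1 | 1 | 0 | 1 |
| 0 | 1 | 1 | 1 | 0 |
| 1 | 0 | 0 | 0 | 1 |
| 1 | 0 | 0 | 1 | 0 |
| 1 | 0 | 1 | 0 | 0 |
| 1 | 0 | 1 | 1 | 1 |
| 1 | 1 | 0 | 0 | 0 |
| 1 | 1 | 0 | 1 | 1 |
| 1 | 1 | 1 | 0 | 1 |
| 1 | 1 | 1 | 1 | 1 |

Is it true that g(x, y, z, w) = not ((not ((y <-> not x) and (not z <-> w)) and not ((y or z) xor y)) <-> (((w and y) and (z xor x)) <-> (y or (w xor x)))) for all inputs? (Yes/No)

No

Check the formula against g row by row:
  x=0, y=0, z=0, w=0: formula gives 0, g = 0 ✓
  x=0, y=0, z=0, w=1: formula gives 1, g = 1 ✓
  x=0, y=0, z=1, w=0: formula gives 1, g = 1 ✓
  x=0, y=0, z=1, w=1: formula gives 0, g = 0 ✓
  …
  x=0, y=1, z=1, w=0: formula gives 0, but g = 1 ✗
A single disagreement suffices: at (0,1,1,0) they differ, so the formula does not compute g.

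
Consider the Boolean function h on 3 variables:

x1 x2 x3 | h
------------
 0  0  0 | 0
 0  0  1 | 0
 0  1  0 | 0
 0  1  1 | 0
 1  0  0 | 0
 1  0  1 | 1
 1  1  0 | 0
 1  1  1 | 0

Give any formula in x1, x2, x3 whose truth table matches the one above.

h(x1, x2, x3) = (x1 · x2') · x3

Only row (1,0,1) gives 1. That row's minterm x1·¬x2·x3 is h directly.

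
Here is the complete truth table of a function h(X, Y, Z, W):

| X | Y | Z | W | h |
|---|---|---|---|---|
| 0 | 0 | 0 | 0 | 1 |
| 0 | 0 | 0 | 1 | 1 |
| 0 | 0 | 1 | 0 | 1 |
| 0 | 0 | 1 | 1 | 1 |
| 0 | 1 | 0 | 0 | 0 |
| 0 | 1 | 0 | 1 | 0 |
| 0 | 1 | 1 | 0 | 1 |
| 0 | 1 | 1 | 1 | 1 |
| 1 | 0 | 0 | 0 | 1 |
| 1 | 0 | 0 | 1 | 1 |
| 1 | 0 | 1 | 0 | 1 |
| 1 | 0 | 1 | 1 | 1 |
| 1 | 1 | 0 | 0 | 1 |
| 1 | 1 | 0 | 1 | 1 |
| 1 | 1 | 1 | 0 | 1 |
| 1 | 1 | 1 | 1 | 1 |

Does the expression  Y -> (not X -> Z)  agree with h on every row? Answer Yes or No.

Yes

Evaluate Y -> (not X -> Z) on each row and compare to h:
  X=0, Y=0, Z=0, W=0: formula gives 1, h = 1 ✓
  X=0, Y=0, Z=0, W=1: formula gives 1, h = 1 ✓
  X=0, Y=0, Z=1, W=0: formula gives 1, h = 1 ✓
  X=0, Y=0, Z=1, W=1: formula gives 1, h = 1 ✓
  …and likewise for the remaining 12 rows.
No disagreement on any input; they are logically equivalent.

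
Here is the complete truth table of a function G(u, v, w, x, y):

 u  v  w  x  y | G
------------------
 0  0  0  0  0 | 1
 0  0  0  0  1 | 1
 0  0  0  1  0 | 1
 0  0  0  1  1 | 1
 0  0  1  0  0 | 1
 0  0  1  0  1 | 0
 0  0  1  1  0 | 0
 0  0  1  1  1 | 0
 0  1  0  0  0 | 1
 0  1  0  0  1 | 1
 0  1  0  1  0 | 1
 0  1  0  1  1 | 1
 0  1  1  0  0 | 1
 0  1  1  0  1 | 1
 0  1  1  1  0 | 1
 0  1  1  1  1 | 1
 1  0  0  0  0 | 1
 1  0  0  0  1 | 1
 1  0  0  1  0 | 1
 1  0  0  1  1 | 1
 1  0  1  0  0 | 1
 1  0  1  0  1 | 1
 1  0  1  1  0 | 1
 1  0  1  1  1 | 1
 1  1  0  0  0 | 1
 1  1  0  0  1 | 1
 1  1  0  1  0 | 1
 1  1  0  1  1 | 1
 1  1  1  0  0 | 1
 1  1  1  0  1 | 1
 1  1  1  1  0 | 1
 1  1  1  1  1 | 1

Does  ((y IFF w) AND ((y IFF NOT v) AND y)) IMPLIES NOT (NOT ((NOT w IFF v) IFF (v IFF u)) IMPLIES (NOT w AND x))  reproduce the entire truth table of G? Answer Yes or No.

Check the formula against G row by row:
  u=0, v=0, w=0, x=0, y=0: formula gives 1, G = 1 ✓
  u=0, v=0, w=0, x=0, y=1: formula gives 1, G = 1 ✓
  u=0, v=0, w=0, x=1, y=0: formula gives 1, G = 1 ✓
  u=0, v=0, w=0, x=1, y=1: formula gives 1, G = 1 ✓
  …
  u=0, v=0, w=1, x=1, y=0: formula gives 1, but G = 0 ✗
Row (0,0,1,1,0) is a counterexample, so the formula is not equivalent to G.

No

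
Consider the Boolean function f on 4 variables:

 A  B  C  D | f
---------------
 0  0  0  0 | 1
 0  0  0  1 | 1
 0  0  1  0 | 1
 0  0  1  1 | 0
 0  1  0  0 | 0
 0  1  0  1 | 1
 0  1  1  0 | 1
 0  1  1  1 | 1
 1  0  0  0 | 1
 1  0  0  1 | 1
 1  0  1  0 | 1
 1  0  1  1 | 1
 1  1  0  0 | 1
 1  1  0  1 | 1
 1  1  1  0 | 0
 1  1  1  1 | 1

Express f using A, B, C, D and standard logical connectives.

f(A, B, C, D) = not (((((not A and not B) and C) and D) or (((not A and B) and not C) and not D)) or (((A and B) and C) and not D))

The 0-rows are (0,0,1,1), (0,1,0,0), (1,1,1,0). Take each as a conjunction (¬A·¬B·C·D, ¬A·B·¬C·¬D, A·B·C·¬D), form their disjunction, and complement — that gives a formula that is 1 everywhere f is.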